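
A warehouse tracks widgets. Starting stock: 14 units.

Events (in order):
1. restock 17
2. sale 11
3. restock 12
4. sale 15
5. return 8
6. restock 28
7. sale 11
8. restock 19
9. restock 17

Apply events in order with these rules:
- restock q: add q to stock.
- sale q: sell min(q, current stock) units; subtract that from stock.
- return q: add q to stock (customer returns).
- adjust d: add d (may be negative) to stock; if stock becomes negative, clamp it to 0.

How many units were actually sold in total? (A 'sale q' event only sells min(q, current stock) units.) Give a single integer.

Answer: 37

Derivation:
Processing events:
Start: stock = 14
  Event 1 (restock 17): 14 + 17 = 31
  Event 2 (sale 11): sell min(11,31)=11. stock: 31 - 11 = 20. total_sold = 11
  Event 3 (restock 12): 20 + 12 = 32
  Event 4 (sale 15): sell min(15,32)=15. stock: 32 - 15 = 17. total_sold = 26
  Event 5 (return 8): 17 + 8 = 25
  Event 6 (restock 28): 25 + 28 = 53
  Event 7 (sale 11): sell min(11,53)=11. stock: 53 - 11 = 42. total_sold = 37
  Event 8 (restock 19): 42 + 19 = 61
  Event 9 (restock 17): 61 + 17 = 78
Final: stock = 78, total_sold = 37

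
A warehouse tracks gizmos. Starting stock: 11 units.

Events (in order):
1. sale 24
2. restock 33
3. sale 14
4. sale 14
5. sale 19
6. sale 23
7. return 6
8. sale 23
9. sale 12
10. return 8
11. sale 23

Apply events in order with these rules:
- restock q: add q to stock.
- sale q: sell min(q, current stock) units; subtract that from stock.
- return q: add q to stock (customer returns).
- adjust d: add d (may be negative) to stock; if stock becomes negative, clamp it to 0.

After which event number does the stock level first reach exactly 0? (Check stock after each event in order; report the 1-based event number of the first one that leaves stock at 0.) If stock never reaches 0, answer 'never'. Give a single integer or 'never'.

Processing events:
Start: stock = 11
  Event 1 (sale 24): sell min(24,11)=11. stock: 11 - 11 = 0. total_sold = 11
  Event 2 (restock 33): 0 + 33 = 33
  Event 3 (sale 14): sell min(14,33)=14. stock: 33 - 14 = 19. total_sold = 25
  Event 4 (sale 14): sell min(14,19)=14. stock: 19 - 14 = 5. total_sold = 39
  Event 5 (sale 19): sell min(19,5)=5. stock: 5 - 5 = 0. total_sold = 44
  Event 6 (sale 23): sell min(23,0)=0. stock: 0 - 0 = 0. total_sold = 44
  Event 7 (return 6): 0 + 6 = 6
  Event 8 (sale 23): sell min(23,6)=6. stock: 6 - 6 = 0. total_sold = 50
  Event 9 (sale 12): sell min(12,0)=0. stock: 0 - 0 = 0. total_sold = 50
  Event 10 (return 8): 0 + 8 = 8
  Event 11 (sale 23): sell min(23,8)=8. stock: 8 - 8 = 0. total_sold = 58
Final: stock = 0, total_sold = 58

First zero at event 1.

Answer: 1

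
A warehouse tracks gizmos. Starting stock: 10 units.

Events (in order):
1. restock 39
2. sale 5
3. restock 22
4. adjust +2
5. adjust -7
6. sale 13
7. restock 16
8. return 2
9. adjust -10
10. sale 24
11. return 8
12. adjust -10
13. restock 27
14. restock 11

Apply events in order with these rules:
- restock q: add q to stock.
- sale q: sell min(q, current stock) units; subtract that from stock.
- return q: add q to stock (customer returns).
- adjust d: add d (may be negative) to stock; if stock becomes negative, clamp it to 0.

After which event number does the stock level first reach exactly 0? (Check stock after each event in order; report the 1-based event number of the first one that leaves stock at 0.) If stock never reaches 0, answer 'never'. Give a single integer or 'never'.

Answer: never

Derivation:
Processing events:
Start: stock = 10
  Event 1 (restock 39): 10 + 39 = 49
  Event 2 (sale 5): sell min(5,49)=5. stock: 49 - 5 = 44. total_sold = 5
  Event 3 (restock 22): 44 + 22 = 66
  Event 4 (adjust +2): 66 + 2 = 68
  Event 5 (adjust -7): 68 + -7 = 61
  Event 6 (sale 13): sell min(13,61)=13. stock: 61 - 13 = 48. total_sold = 18
  Event 7 (restock 16): 48 + 16 = 64
  Event 8 (return 2): 64 + 2 = 66
  Event 9 (adjust -10): 66 + -10 = 56
  Event 10 (sale 24): sell min(24,56)=24. stock: 56 - 24 = 32. total_sold = 42
  Event 11 (return 8): 32 + 8 = 40
  Event 12 (adjust -10): 40 + -10 = 30
  Event 13 (restock 27): 30 + 27 = 57
  Event 14 (restock 11): 57 + 11 = 68
Final: stock = 68, total_sold = 42

Stock never reaches 0.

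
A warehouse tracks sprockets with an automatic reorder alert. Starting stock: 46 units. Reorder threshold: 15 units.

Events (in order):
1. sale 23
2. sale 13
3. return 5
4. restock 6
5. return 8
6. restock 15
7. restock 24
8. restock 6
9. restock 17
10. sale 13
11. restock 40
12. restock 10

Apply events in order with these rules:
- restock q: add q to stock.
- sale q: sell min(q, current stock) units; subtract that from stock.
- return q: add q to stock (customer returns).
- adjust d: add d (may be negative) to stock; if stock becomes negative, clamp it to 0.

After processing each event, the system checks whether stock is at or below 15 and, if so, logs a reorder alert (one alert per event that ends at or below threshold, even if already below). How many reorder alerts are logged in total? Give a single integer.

Answer: 2

Derivation:
Processing events:
Start: stock = 46
  Event 1 (sale 23): sell min(23,46)=23. stock: 46 - 23 = 23. total_sold = 23
  Event 2 (sale 13): sell min(13,23)=13. stock: 23 - 13 = 10. total_sold = 36
  Event 3 (return 5): 10 + 5 = 15
  Event 4 (restock 6): 15 + 6 = 21
  Event 5 (return 8): 21 + 8 = 29
  Event 6 (restock 15): 29 + 15 = 44
  Event 7 (restock 24): 44 + 24 = 68
  Event 8 (restock 6): 68 + 6 = 74
  Event 9 (restock 17): 74 + 17 = 91
  Event 10 (sale 13): sell min(13,91)=13. stock: 91 - 13 = 78. total_sold = 49
  Event 11 (restock 40): 78 + 40 = 118
  Event 12 (restock 10): 118 + 10 = 128
Final: stock = 128, total_sold = 49

Checking against threshold 15:
  After event 1: stock=23 > 15
  After event 2: stock=10 <= 15 -> ALERT
  After event 3: stock=15 <= 15 -> ALERT
  After event 4: stock=21 > 15
  After event 5: stock=29 > 15
  After event 6: stock=44 > 15
  After event 7: stock=68 > 15
  After event 8: stock=74 > 15
  After event 9: stock=91 > 15
  After event 10: stock=78 > 15
  After event 11: stock=118 > 15
  After event 12: stock=128 > 15
Alert events: [2, 3]. Count = 2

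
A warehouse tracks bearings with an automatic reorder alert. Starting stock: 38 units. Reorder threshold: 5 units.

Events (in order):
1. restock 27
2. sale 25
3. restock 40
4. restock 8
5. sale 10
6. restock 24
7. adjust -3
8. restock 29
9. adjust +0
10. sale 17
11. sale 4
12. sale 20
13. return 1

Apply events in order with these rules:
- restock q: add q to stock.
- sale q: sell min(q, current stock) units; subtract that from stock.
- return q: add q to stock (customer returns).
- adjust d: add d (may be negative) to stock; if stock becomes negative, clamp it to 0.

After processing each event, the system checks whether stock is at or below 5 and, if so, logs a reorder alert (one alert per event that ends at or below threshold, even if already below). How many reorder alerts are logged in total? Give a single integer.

Processing events:
Start: stock = 38
  Event 1 (restock 27): 38 + 27 = 65
  Event 2 (sale 25): sell min(25,65)=25. stock: 65 - 25 = 40. total_sold = 25
  Event 3 (restock 40): 40 + 40 = 80
  Event 4 (restock 8): 80 + 8 = 88
  Event 5 (sale 10): sell min(10,88)=10. stock: 88 - 10 = 78. total_sold = 35
  Event 6 (restock 24): 78 + 24 = 102
  Event 7 (adjust -3): 102 + -3 = 99
  Event 8 (restock 29): 99 + 29 = 128
  Event 9 (adjust +0): 128 + 0 = 128
  Event 10 (sale 17): sell min(17,128)=17. stock: 128 - 17 = 111. total_sold = 52
  Event 11 (sale 4): sell min(4,111)=4. stock: 111 - 4 = 107. total_sold = 56
  Event 12 (sale 20): sell min(20,107)=20. stock: 107 - 20 = 87. total_sold = 76
  Event 13 (return 1): 87 + 1 = 88
Final: stock = 88, total_sold = 76

Checking against threshold 5:
  After event 1: stock=65 > 5
  After event 2: stock=40 > 5
  After event 3: stock=80 > 5
  After event 4: stock=88 > 5
  After event 5: stock=78 > 5
  After event 6: stock=102 > 5
  After event 7: stock=99 > 5
  After event 8: stock=128 > 5
  After event 9: stock=128 > 5
  After event 10: stock=111 > 5
  After event 11: stock=107 > 5
  After event 12: stock=87 > 5
  After event 13: stock=88 > 5
Alert events: []. Count = 0

Answer: 0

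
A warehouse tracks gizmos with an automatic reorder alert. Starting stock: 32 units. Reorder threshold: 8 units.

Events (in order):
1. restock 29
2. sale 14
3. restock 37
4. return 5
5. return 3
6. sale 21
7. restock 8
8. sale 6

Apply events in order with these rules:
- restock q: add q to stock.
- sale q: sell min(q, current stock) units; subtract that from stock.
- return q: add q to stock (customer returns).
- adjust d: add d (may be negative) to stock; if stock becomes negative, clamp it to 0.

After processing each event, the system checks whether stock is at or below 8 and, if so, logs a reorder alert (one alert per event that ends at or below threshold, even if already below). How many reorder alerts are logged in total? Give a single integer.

Answer: 0

Derivation:
Processing events:
Start: stock = 32
  Event 1 (restock 29): 32 + 29 = 61
  Event 2 (sale 14): sell min(14,61)=14. stock: 61 - 14 = 47. total_sold = 14
  Event 3 (restock 37): 47 + 37 = 84
  Event 4 (return 5): 84 + 5 = 89
  Event 5 (return 3): 89 + 3 = 92
  Event 6 (sale 21): sell min(21,92)=21. stock: 92 - 21 = 71. total_sold = 35
  Event 7 (restock 8): 71 + 8 = 79
  Event 8 (sale 6): sell min(6,79)=6. stock: 79 - 6 = 73. total_sold = 41
Final: stock = 73, total_sold = 41

Checking against threshold 8:
  After event 1: stock=61 > 8
  After event 2: stock=47 > 8
  After event 3: stock=84 > 8
  After event 4: stock=89 > 8
  After event 5: stock=92 > 8
  After event 6: stock=71 > 8
  After event 7: stock=79 > 8
  After event 8: stock=73 > 8
Alert events: []. Count = 0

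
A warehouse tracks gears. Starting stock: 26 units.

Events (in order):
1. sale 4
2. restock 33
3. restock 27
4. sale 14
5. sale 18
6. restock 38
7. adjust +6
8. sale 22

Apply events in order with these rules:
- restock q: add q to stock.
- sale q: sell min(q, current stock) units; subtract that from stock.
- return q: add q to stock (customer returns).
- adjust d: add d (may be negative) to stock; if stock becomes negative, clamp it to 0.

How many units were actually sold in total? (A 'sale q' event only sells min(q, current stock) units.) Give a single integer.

Processing events:
Start: stock = 26
  Event 1 (sale 4): sell min(4,26)=4. stock: 26 - 4 = 22. total_sold = 4
  Event 2 (restock 33): 22 + 33 = 55
  Event 3 (restock 27): 55 + 27 = 82
  Event 4 (sale 14): sell min(14,82)=14. stock: 82 - 14 = 68. total_sold = 18
  Event 5 (sale 18): sell min(18,68)=18. stock: 68 - 18 = 50. total_sold = 36
  Event 6 (restock 38): 50 + 38 = 88
  Event 7 (adjust +6): 88 + 6 = 94
  Event 8 (sale 22): sell min(22,94)=22. stock: 94 - 22 = 72. total_sold = 58
Final: stock = 72, total_sold = 58

Answer: 58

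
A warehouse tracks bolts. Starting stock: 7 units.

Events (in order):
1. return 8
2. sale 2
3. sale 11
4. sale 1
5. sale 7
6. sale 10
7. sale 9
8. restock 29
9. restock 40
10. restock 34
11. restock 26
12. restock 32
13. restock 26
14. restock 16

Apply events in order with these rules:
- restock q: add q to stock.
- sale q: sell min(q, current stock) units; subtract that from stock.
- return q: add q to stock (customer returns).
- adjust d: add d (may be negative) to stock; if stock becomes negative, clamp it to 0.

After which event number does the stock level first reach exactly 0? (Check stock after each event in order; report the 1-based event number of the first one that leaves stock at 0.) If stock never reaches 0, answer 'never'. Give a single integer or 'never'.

Answer: 5

Derivation:
Processing events:
Start: stock = 7
  Event 1 (return 8): 7 + 8 = 15
  Event 2 (sale 2): sell min(2,15)=2. stock: 15 - 2 = 13. total_sold = 2
  Event 3 (sale 11): sell min(11,13)=11. stock: 13 - 11 = 2. total_sold = 13
  Event 4 (sale 1): sell min(1,2)=1. stock: 2 - 1 = 1. total_sold = 14
  Event 5 (sale 7): sell min(7,1)=1. stock: 1 - 1 = 0. total_sold = 15
  Event 6 (sale 10): sell min(10,0)=0. stock: 0 - 0 = 0. total_sold = 15
  Event 7 (sale 9): sell min(9,0)=0. stock: 0 - 0 = 0. total_sold = 15
  Event 8 (restock 29): 0 + 29 = 29
  Event 9 (restock 40): 29 + 40 = 69
  Event 10 (restock 34): 69 + 34 = 103
  Event 11 (restock 26): 103 + 26 = 129
  Event 12 (restock 32): 129 + 32 = 161
  Event 13 (restock 26): 161 + 26 = 187
  Event 14 (restock 16): 187 + 16 = 203
Final: stock = 203, total_sold = 15

First zero at event 5.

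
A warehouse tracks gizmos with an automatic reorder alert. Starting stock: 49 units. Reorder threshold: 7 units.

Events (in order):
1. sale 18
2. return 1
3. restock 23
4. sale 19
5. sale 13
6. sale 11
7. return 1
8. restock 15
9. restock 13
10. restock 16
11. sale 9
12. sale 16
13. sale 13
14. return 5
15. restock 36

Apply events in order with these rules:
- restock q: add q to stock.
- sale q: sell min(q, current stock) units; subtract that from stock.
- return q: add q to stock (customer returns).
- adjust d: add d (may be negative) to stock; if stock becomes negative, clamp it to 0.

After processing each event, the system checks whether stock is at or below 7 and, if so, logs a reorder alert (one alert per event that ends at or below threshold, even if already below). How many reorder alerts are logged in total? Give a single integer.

Processing events:
Start: stock = 49
  Event 1 (sale 18): sell min(18,49)=18. stock: 49 - 18 = 31. total_sold = 18
  Event 2 (return 1): 31 + 1 = 32
  Event 3 (restock 23): 32 + 23 = 55
  Event 4 (sale 19): sell min(19,55)=19. stock: 55 - 19 = 36. total_sold = 37
  Event 5 (sale 13): sell min(13,36)=13. stock: 36 - 13 = 23. total_sold = 50
  Event 6 (sale 11): sell min(11,23)=11. stock: 23 - 11 = 12. total_sold = 61
  Event 7 (return 1): 12 + 1 = 13
  Event 8 (restock 15): 13 + 15 = 28
  Event 9 (restock 13): 28 + 13 = 41
  Event 10 (restock 16): 41 + 16 = 57
  Event 11 (sale 9): sell min(9,57)=9. stock: 57 - 9 = 48. total_sold = 70
  Event 12 (sale 16): sell min(16,48)=16. stock: 48 - 16 = 32. total_sold = 86
  Event 13 (sale 13): sell min(13,32)=13. stock: 32 - 13 = 19. total_sold = 99
  Event 14 (return 5): 19 + 5 = 24
  Event 15 (restock 36): 24 + 36 = 60
Final: stock = 60, total_sold = 99

Checking against threshold 7:
  After event 1: stock=31 > 7
  After event 2: stock=32 > 7
  After event 3: stock=55 > 7
  After event 4: stock=36 > 7
  After event 5: stock=23 > 7
  After event 6: stock=12 > 7
  After event 7: stock=13 > 7
  After event 8: stock=28 > 7
  After event 9: stock=41 > 7
  After event 10: stock=57 > 7
  After event 11: stock=48 > 7
  After event 12: stock=32 > 7
  After event 13: stock=19 > 7
  After event 14: stock=24 > 7
  After event 15: stock=60 > 7
Alert events: []. Count = 0

Answer: 0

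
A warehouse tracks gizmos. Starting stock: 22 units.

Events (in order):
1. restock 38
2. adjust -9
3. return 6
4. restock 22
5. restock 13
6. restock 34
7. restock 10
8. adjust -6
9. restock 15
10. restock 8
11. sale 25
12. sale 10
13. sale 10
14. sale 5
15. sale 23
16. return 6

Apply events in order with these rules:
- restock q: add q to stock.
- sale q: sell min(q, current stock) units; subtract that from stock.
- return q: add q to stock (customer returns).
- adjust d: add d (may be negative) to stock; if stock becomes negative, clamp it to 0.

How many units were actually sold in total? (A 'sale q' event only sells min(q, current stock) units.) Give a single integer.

Answer: 73

Derivation:
Processing events:
Start: stock = 22
  Event 1 (restock 38): 22 + 38 = 60
  Event 2 (adjust -9): 60 + -9 = 51
  Event 3 (return 6): 51 + 6 = 57
  Event 4 (restock 22): 57 + 22 = 79
  Event 5 (restock 13): 79 + 13 = 92
  Event 6 (restock 34): 92 + 34 = 126
  Event 7 (restock 10): 126 + 10 = 136
  Event 8 (adjust -6): 136 + -6 = 130
  Event 9 (restock 15): 130 + 15 = 145
  Event 10 (restock 8): 145 + 8 = 153
  Event 11 (sale 25): sell min(25,153)=25. stock: 153 - 25 = 128. total_sold = 25
  Event 12 (sale 10): sell min(10,128)=10. stock: 128 - 10 = 118. total_sold = 35
  Event 13 (sale 10): sell min(10,118)=10. stock: 118 - 10 = 108. total_sold = 45
  Event 14 (sale 5): sell min(5,108)=5. stock: 108 - 5 = 103. total_sold = 50
  Event 15 (sale 23): sell min(23,103)=23. stock: 103 - 23 = 80. total_sold = 73
  Event 16 (return 6): 80 + 6 = 86
Final: stock = 86, total_sold = 73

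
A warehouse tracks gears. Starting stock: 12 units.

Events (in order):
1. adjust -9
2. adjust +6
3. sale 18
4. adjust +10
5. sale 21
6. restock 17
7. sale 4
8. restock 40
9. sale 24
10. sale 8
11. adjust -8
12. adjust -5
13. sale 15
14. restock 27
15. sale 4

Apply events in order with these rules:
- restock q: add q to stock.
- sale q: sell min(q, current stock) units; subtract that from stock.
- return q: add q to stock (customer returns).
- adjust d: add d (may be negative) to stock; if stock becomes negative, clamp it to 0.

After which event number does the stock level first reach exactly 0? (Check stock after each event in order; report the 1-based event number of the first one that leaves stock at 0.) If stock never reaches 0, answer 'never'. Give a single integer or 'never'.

Processing events:
Start: stock = 12
  Event 1 (adjust -9): 12 + -9 = 3
  Event 2 (adjust +6): 3 + 6 = 9
  Event 3 (sale 18): sell min(18,9)=9. stock: 9 - 9 = 0. total_sold = 9
  Event 4 (adjust +10): 0 + 10 = 10
  Event 5 (sale 21): sell min(21,10)=10. stock: 10 - 10 = 0. total_sold = 19
  Event 6 (restock 17): 0 + 17 = 17
  Event 7 (sale 4): sell min(4,17)=4. stock: 17 - 4 = 13. total_sold = 23
  Event 8 (restock 40): 13 + 40 = 53
  Event 9 (sale 24): sell min(24,53)=24. stock: 53 - 24 = 29. total_sold = 47
  Event 10 (sale 8): sell min(8,29)=8. stock: 29 - 8 = 21. total_sold = 55
  Event 11 (adjust -8): 21 + -8 = 13
  Event 12 (adjust -5): 13 + -5 = 8
  Event 13 (sale 15): sell min(15,8)=8. stock: 8 - 8 = 0. total_sold = 63
  Event 14 (restock 27): 0 + 27 = 27
  Event 15 (sale 4): sell min(4,27)=4. stock: 27 - 4 = 23. total_sold = 67
Final: stock = 23, total_sold = 67

First zero at event 3.

Answer: 3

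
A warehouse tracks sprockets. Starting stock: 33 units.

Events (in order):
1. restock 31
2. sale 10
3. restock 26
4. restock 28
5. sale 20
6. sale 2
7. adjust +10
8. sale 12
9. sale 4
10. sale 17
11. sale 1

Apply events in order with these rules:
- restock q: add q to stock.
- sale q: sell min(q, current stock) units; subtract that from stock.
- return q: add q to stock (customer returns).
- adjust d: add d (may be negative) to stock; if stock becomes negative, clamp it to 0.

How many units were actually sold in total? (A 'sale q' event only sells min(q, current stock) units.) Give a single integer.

Processing events:
Start: stock = 33
  Event 1 (restock 31): 33 + 31 = 64
  Event 2 (sale 10): sell min(10,64)=10. stock: 64 - 10 = 54. total_sold = 10
  Event 3 (restock 26): 54 + 26 = 80
  Event 4 (restock 28): 80 + 28 = 108
  Event 5 (sale 20): sell min(20,108)=20. stock: 108 - 20 = 88. total_sold = 30
  Event 6 (sale 2): sell min(2,88)=2. stock: 88 - 2 = 86. total_sold = 32
  Event 7 (adjust +10): 86 + 10 = 96
  Event 8 (sale 12): sell min(12,96)=12. stock: 96 - 12 = 84. total_sold = 44
  Event 9 (sale 4): sell min(4,84)=4. stock: 84 - 4 = 80. total_sold = 48
  Event 10 (sale 17): sell min(17,80)=17. stock: 80 - 17 = 63. total_sold = 65
  Event 11 (sale 1): sell min(1,63)=1. stock: 63 - 1 = 62. total_sold = 66
Final: stock = 62, total_sold = 66

Answer: 66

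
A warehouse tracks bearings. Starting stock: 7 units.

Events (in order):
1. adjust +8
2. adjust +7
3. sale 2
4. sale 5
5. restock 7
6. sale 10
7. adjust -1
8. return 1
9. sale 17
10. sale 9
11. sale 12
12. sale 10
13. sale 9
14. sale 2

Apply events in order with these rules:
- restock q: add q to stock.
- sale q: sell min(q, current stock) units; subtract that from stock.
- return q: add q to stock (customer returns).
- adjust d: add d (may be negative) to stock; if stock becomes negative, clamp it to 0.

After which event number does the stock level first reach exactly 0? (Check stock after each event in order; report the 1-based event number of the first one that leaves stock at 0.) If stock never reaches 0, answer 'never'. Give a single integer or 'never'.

Answer: 9

Derivation:
Processing events:
Start: stock = 7
  Event 1 (adjust +8): 7 + 8 = 15
  Event 2 (adjust +7): 15 + 7 = 22
  Event 3 (sale 2): sell min(2,22)=2. stock: 22 - 2 = 20. total_sold = 2
  Event 4 (sale 5): sell min(5,20)=5. stock: 20 - 5 = 15. total_sold = 7
  Event 5 (restock 7): 15 + 7 = 22
  Event 6 (sale 10): sell min(10,22)=10. stock: 22 - 10 = 12. total_sold = 17
  Event 7 (adjust -1): 12 + -1 = 11
  Event 8 (return 1): 11 + 1 = 12
  Event 9 (sale 17): sell min(17,12)=12. stock: 12 - 12 = 0. total_sold = 29
  Event 10 (sale 9): sell min(9,0)=0. stock: 0 - 0 = 0. total_sold = 29
  Event 11 (sale 12): sell min(12,0)=0. stock: 0 - 0 = 0. total_sold = 29
  Event 12 (sale 10): sell min(10,0)=0. stock: 0 - 0 = 0. total_sold = 29
  Event 13 (sale 9): sell min(9,0)=0. stock: 0 - 0 = 0. total_sold = 29
  Event 14 (sale 2): sell min(2,0)=0. stock: 0 - 0 = 0. total_sold = 29
Final: stock = 0, total_sold = 29

First zero at event 9.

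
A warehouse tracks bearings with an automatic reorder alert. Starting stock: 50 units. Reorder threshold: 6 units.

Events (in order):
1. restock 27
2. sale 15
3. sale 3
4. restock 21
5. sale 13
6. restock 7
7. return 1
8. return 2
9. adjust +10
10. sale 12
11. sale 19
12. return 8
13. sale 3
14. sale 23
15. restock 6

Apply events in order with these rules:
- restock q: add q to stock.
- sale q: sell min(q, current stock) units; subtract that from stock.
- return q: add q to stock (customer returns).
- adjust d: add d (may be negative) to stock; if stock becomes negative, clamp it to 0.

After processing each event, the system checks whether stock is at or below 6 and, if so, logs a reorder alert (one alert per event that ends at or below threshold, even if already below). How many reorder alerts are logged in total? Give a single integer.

Processing events:
Start: stock = 50
  Event 1 (restock 27): 50 + 27 = 77
  Event 2 (sale 15): sell min(15,77)=15. stock: 77 - 15 = 62. total_sold = 15
  Event 3 (sale 3): sell min(3,62)=3. stock: 62 - 3 = 59. total_sold = 18
  Event 4 (restock 21): 59 + 21 = 80
  Event 5 (sale 13): sell min(13,80)=13. stock: 80 - 13 = 67. total_sold = 31
  Event 6 (restock 7): 67 + 7 = 74
  Event 7 (return 1): 74 + 1 = 75
  Event 8 (return 2): 75 + 2 = 77
  Event 9 (adjust +10): 77 + 10 = 87
  Event 10 (sale 12): sell min(12,87)=12. stock: 87 - 12 = 75. total_sold = 43
  Event 11 (sale 19): sell min(19,75)=19. stock: 75 - 19 = 56. total_sold = 62
  Event 12 (return 8): 56 + 8 = 64
  Event 13 (sale 3): sell min(3,64)=3. stock: 64 - 3 = 61. total_sold = 65
  Event 14 (sale 23): sell min(23,61)=23. stock: 61 - 23 = 38. total_sold = 88
  Event 15 (restock 6): 38 + 6 = 44
Final: stock = 44, total_sold = 88

Checking against threshold 6:
  After event 1: stock=77 > 6
  After event 2: stock=62 > 6
  After event 3: stock=59 > 6
  After event 4: stock=80 > 6
  After event 5: stock=67 > 6
  After event 6: stock=74 > 6
  After event 7: stock=75 > 6
  After event 8: stock=77 > 6
  After event 9: stock=87 > 6
  After event 10: stock=75 > 6
  After event 11: stock=56 > 6
  After event 12: stock=64 > 6
  After event 13: stock=61 > 6
  After event 14: stock=38 > 6
  After event 15: stock=44 > 6
Alert events: []. Count = 0

Answer: 0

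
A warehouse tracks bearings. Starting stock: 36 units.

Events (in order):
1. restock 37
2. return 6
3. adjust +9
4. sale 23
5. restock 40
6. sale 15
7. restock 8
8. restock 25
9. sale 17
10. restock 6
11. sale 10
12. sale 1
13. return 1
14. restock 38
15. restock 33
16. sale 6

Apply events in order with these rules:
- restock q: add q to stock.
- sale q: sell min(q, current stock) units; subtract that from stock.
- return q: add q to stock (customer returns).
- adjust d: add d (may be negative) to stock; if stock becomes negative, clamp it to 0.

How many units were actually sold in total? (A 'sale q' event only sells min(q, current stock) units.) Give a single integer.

Answer: 72

Derivation:
Processing events:
Start: stock = 36
  Event 1 (restock 37): 36 + 37 = 73
  Event 2 (return 6): 73 + 6 = 79
  Event 3 (adjust +9): 79 + 9 = 88
  Event 4 (sale 23): sell min(23,88)=23. stock: 88 - 23 = 65. total_sold = 23
  Event 5 (restock 40): 65 + 40 = 105
  Event 6 (sale 15): sell min(15,105)=15. stock: 105 - 15 = 90. total_sold = 38
  Event 7 (restock 8): 90 + 8 = 98
  Event 8 (restock 25): 98 + 25 = 123
  Event 9 (sale 17): sell min(17,123)=17. stock: 123 - 17 = 106. total_sold = 55
  Event 10 (restock 6): 106 + 6 = 112
  Event 11 (sale 10): sell min(10,112)=10. stock: 112 - 10 = 102. total_sold = 65
  Event 12 (sale 1): sell min(1,102)=1. stock: 102 - 1 = 101. total_sold = 66
  Event 13 (return 1): 101 + 1 = 102
  Event 14 (restock 38): 102 + 38 = 140
  Event 15 (restock 33): 140 + 33 = 173
  Event 16 (sale 6): sell min(6,173)=6. stock: 173 - 6 = 167. total_sold = 72
Final: stock = 167, total_sold = 72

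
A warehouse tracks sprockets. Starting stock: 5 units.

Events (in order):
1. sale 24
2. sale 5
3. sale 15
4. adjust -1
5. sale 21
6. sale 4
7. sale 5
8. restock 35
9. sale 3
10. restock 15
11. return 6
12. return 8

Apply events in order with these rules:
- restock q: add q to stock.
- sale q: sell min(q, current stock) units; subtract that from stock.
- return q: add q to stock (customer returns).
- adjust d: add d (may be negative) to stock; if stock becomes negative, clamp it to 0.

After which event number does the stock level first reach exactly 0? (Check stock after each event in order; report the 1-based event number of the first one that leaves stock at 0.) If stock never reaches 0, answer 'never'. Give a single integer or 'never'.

Processing events:
Start: stock = 5
  Event 1 (sale 24): sell min(24,5)=5. stock: 5 - 5 = 0. total_sold = 5
  Event 2 (sale 5): sell min(5,0)=0. stock: 0 - 0 = 0. total_sold = 5
  Event 3 (sale 15): sell min(15,0)=0. stock: 0 - 0 = 0. total_sold = 5
  Event 4 (adjust -1): 0 + -1 = 0 (clamped to 0)
  Event 5 (sale 21): sell min(21,0)=0. stock: 0 - 0 = 0. total_sold = 5
  Event 6 (sale 4): sell min(4,0)=0. stock: 0 - 0 = 0. total_sold = 5
  Event 7 (sale 5): sell min(5,0)=0. stock: 0 - 0 = 0. total_sold = 5
  Event 8 (restock 35): 0 + 35 = 35
  Event 9 (sale 3): sell min(3,35)=3. stock: 35 - 3 = 32. total_sold = 8
  Event 10 (restock 15): 32 + 15 = 47
  Event 11 (return 6): 47 + 6 = 53
  Event 12 (return 8): 53 + 8 = 61
Final: stock = 61, total_sold = 8

First zero at event 1.

Answer: 1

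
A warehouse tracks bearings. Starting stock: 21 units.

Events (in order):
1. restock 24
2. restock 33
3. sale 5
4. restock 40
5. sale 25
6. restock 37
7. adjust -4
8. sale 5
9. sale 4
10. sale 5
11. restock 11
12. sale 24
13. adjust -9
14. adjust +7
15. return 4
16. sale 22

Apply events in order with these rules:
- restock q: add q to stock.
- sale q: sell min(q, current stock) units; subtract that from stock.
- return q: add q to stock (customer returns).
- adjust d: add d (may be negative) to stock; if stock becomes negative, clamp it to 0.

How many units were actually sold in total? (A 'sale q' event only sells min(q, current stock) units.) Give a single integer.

Answer: 90

Derivation:
Processing events:
Start: stock = 21
  Event 1 (restock 24): 21 + 24 = 45
  Event 2 (restock 33): 45 + 33 = 78
  Event 3 (sale 5): sell min(5,78)=5. stock: 78 - 5 = 73. total_sold = 5
  Event 4 (restock 40): 73 + 40 = 113
  Event 5 (sale 25): sell min(25,113)=25. stock: 113 - 25 = 88. total_sold = 30
  Event 6 (restock 37): 88 + 37 = 125
  Event 7 (adjust -4): 125 + -4 = 121
  Event 8 (sale 5): sell min(5,121)=5. stock: 121 - 5 = 116. total_sold = 35
  Event 9 (sale 4): sell min(4,116)=4. stock: 116 - 4 = 112. total_sold = 39
  Event 10 (sale 5): sell min(5,112)=5. stock: 112 - 5 = 107. total_sold = 44
  Event 11 (restock 11): 107 + 11 = 118
  Event 12 (sale 24): sell min(24,118)=24. stock: 118 - 24 = 94. total_sold = 68
  Event 13 (adjust -9): 94 + -9 = 85
  Event 14 (adjust +7): 85 + 7 = 92
  Event 15 (return 4): 92 + 4 = 96
  Event 16 (sale 22): sell min(22,96)=22. stock: 96 - 22 = 74. total_sold = 90
Final: stock = 74, total_sold = 90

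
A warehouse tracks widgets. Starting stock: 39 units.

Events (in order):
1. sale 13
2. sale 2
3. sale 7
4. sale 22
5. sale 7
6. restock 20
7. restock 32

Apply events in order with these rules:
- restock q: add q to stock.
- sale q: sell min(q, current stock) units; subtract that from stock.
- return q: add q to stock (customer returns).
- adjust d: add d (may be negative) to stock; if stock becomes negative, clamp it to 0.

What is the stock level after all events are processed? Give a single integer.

Processing events:
Start: stock = 39
  Event 1 (sale 13): sell min(13,39)=13. stock: 39 - 13 = 26. total_sold = 13
  Event 2 (sale 2): sell min(2,26)=2. stock: 26 - 2 = 24. total_sold = 15
  Event 3 (sale 7): sell min(7,24)=7. stock: 24 - 7 = 17. total_sold = 22
  Event 4 (sale 22): sell min(22,17)=17. stock: 17 - 17 = 0. total_sold = 39
  Event 5 (sale 7): sell min(7,0)=0. stock: 0 - 0 = 0. total_sold = 39
  Event 6 (restock 20): 0 + 20 = 20
  Event 7 (restock 32): 20 + 32 = 52
Final: stock = 52, total_sold = 39

Answer: 52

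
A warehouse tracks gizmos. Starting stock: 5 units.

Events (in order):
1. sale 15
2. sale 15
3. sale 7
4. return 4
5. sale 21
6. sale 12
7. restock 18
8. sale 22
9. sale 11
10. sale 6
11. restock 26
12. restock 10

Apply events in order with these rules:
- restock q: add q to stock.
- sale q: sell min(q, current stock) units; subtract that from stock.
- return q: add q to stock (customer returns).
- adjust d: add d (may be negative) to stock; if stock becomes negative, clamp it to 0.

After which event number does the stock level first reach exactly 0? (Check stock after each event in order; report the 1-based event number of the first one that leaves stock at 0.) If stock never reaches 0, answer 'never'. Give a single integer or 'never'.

Answer: 1

Derivation:
Processing events:
Start: stock = 5
  Event 1 (sale 15): sell min(15,5)=5. stock: 5 - 5 = 0. total_sold = 5
  Event 2 (sale 15): sell min(15,0)=0. stock: 0 - 0 = 0. total_sold = 5
  Event 3 (sale 7): sell min(7,0)=0. stock: 0 - 0 = 0. total_sold = 5
  Event 4 (return 4): 0 + 4 = 4
  Event 5 (sale 21): sell min(21,4)=4. stock: 4 - 4 = 0. total_sold = 9
  Event 6 (sale 12): sell min(12,0)=0. stock: 0 - 0 = 0. total_sold = 9
  Event 7 (restock 18): 0 + 18 = 18
  Event 8 (sale 22): sell min(22,18)=18. stock: 18 - 18 = 0. total_sold = 27
  Event 9 (sale 11): sell min(11,0)=0. stock: 0 - 0 = 0. total_sold = 27
  Event 10 (sale 6): sell min(6,0)=0. stock: 0 - 0 = 0. total_sold = 27
  Event 11 (restock 26): 0 + 26 = 26
  Event 12 (restock 10): 26 + 10 = 36
Final: stock = 36, total_sold = 27

First zero at event 1.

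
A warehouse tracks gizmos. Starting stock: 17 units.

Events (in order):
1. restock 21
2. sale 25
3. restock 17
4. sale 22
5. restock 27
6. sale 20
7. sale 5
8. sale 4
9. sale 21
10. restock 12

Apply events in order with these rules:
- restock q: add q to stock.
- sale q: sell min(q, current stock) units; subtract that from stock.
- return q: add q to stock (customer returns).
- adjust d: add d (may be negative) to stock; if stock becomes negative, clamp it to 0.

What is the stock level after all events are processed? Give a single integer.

Answer: 12

Derivation:
Processing events:
Start: stock = 17
  Event 1 (restock 21): 17 + 21 = 38
  Event 2 (sale 25): sell min(25,38)=25. stock: 38 - 25 = 13. total_sold = 25
  Event 3 (restock 17): 13 + 17 = 30
  Event 4 (sale 22): sell min(22,30)=22. stock: 30 - 22 = 8. total_sold = 47
  Event 5 (restock 27): 8 + 27 = 35
  Event 6 (sale 20): sell min(20,35)=20. stock: 35 - 20 = 15. total_sold = 67
  Event 7 (sale 5): sell min(5,15)=5. stock: 15 - 5 = 10. total_sold = 72
  Event 8 (sale 4): sell min(4,10)=4. stock: 10 - 4 = 6. total_sold = 76
  Event 9 (sale 21): sell min(21,6)=6. stock: 6 - 6 = 0. total_sold = 82
  Event 10 (restock 12): 0 + 12 = 12
Final: stock = 12, total_sold = 82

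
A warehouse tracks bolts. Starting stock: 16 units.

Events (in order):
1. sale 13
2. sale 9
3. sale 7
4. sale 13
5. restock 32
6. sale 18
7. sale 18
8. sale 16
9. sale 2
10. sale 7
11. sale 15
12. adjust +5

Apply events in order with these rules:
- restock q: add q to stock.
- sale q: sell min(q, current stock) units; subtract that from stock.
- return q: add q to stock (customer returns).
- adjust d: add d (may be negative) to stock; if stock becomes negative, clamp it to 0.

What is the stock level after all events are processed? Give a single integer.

Answer: 5

Derivation:
Processing events:
Start: stock = 16
  Event 1 (sale 13): sell min(13,16)=13. stock: 16 - 13 = 3. total_sold = 13
  Event 2 (sale 9): sell min(9,3)=3. stock: 3 - 3 = 0. total_sold = 16
  Event 3 (sale 7): sell min(7,0)=0. stock: 0 - 0 = 0. total_sold = 16
  Event 4 (sale 13): sell min(13,0)=0. stock: 0 - 0 = 0. total_sold = 16
  Event 5 (restock 32): 0 + 32 = 32
  Event 6 (sale 18): sell min(18,32)=18. stock: 32 - 18 = 14. total_sold = 34
  Event 7 (sale 18): sell min(18,14)=14. stock: 14 - 14 = 0. total_sold = 48
  Event 8 (sale 16): sell min(16,0)=0. stock: 0 - 0 = 0. total_sold = 48
  Event 9 (sale 2): sell min(2,0)=0. stock: 0 - 0 = 0. total_sold = 48
  Event 10 (sale 7): sell min(7,0)=0. stock: 0 - 0 = 0. total_sold = 48
  Event 11 (sale 15): sell min(15,0)=0. stock: 0 - 0 = 0. total_sold = 48
  Event 12 (adjust +5): 0 + 5 = 5
Final: stock = 5, total_sold = 48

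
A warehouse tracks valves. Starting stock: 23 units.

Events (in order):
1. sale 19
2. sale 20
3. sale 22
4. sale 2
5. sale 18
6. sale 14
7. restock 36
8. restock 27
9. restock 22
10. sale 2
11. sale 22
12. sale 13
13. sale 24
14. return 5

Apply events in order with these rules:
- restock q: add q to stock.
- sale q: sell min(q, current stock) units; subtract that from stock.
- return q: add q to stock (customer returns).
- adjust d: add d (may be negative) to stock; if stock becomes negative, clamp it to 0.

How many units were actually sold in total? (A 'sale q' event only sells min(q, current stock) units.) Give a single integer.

Processing events:
Start: stock = 23
  Event 1 (sale 19): sell min(19,23)=19. stock: 23 - 19 = 4. total_sold = 19
  Event 2 (sale 20): sell min(20,4)=4. stock: 4 - 4 = 0. total_sold = 23
  Event 3 (sale 22): sell min(22,0)=0. stock: 0 - 0 = 0. total_sold = 23
  Event 4 (sale 2): sell min(2,0)=0. stock: 0 - 0 = 0. total_sold = 23
  Event 5 (sale 18): sell min(18,0)=0. stock: 0 - 0 = 0. total_sold = 23
  Event 6 (sale 14): sell min(14,0)=0. stock: 0 - 0 = 0. total_sold = 23
  Event 7 (restock 36): 0 + 36 = 36
  Event 8 (restock 27): 36 + 27 = 63
  Event 9 (restock 22): 63 + 22 = 85
  Event 10 (sale 2): sell min(2,85)=2. stock: 85 - 2 = 83. total_sold = 25
  Event 11 (sale 22): sell min(22,83)=22. stock: 83 - 22 = 61. total_sold = 47
  Event 12 (sale 13): sell min(13,61)=13. stock: 61 - 13 = 48. total_sold = 60
  Event 13 (sale 24): sell min(24,48)=24. stock: 48 - 24 = 24. total_sold = 84
  Event 14 (return 5): 24 + 5 = 29
Final: stock = 29, total_sold = 84

Answer: 84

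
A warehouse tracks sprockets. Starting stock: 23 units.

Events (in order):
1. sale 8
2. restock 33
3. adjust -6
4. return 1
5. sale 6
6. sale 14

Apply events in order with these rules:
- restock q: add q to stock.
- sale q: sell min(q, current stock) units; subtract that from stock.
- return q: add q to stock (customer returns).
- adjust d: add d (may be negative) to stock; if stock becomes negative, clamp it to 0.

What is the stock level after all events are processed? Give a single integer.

Processing events:
Start: stock = 23
  Event 1 (sale 8): sell min(8,23)=8. stock: 23 - 8 = 15. total_sold = 8
  Event 2 (restock 33): 15 + 33 = 48
  Event 3 (adjust -6): 48 + -6 = 42
  Event 4 (return 1): 42 + 1 = 43
  Event 5 (sale 6): sell min(6,43)=6. stock: 43 - 6 = 37. total_sold = 14
  Event 6 (sale 14): sell min(14,37)=14. stock: 37 - 14 = 23. total_sold = 28
Final: stock = 23, total_sold = 28

Answer: 23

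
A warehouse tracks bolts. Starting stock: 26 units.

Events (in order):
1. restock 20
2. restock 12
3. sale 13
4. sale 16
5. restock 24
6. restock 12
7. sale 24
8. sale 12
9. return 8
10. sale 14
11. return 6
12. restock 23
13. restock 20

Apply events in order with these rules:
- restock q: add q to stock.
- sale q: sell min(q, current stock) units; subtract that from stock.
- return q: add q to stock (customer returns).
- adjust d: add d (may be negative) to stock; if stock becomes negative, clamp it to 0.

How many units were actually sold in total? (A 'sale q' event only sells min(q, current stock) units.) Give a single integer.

Processing events:
Start: stock = 26
  Event 1 (restock 20): 26 + 20 = 46
  Event 2 (restock 12): 46 + 12 = 58
  Event 3 (sale 13): sell min(13,58)=13. stock: 58 - 13 = 45. total_sold = 13
  Event 4 (sale 16): sell min(16,45)=16. stock: 45 - 16 = 29. total_sold = 29
  Event 5 (restock 24): 29 + 24 = 53
  Event 6 (restock 12): 53 + 12 = 65
  Event 7 (sale 24): sell min(24,65)=24. stock: 65 - 24 = 41. total_sold = 53
  Event 8 (sale 12): sell min(12,41)=12. stock: 41 - 12 = 29. total_sold = 65
  Event 9 (return 8): 29 + 8 = 37
  Event 10 (sale 14): sell min(14,37)=14. stock: 37 - 14 = 23. total_sold = 79
  Event 11 (return 6): 23 + 6 = 29
  Event 12 (restock 23): 29 + 23 = 52
  Event 13 (restock 20): 52 + 20 = 72
Final: stock = 72, total_sold = 79

Answer: 79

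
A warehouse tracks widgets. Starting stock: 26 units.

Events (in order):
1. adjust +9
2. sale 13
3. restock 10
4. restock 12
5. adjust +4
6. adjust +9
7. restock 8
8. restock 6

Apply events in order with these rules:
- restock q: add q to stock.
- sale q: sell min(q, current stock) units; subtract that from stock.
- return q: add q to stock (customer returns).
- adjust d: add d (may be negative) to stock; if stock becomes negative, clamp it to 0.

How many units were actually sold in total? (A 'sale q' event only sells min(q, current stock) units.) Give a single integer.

Processing events:
Start: stock = 26
  Event 1 (adjust +9): 26 + 9 = 35
  Event 2 (sale 13): sell min(13,35)=13. stock: 35 - 13 = 22. total_sold = 13
  Event 3 (restock 10): 22 + 10 = 32
  Event 4 (restock 12): 32 + 12 = 44
  Event 5 (adjust +4): 44 + 4 = 48
  Event 6 (adjust +9): 48 + 9 = 57
  Event 7 (restock 8): 57 + 8 = 65
  Event 8 (restock 6): 65 + 6 = 71
Final: stock = 71, total_sold = 13

Answer: 13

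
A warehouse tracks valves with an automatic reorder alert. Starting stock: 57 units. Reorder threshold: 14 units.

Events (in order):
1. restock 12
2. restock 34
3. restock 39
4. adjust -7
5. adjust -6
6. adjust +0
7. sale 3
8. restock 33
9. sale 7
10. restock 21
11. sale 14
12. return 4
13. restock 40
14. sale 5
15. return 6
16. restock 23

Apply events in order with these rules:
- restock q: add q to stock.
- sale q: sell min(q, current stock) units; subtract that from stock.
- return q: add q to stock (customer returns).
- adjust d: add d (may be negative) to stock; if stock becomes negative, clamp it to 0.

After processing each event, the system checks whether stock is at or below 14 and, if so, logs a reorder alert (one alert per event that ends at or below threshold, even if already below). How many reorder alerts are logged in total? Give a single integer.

Processing events:
Start: stock = 57
  Event 1 (restock 12): 57 + 12 = 69
  Event 2 (restock 34): 69 + 34 = 103
  Event 3 (restock 39): 103 + 39 = 142
  Event 4 (adjust -7): 142 + -7 = 135
  Event 5 (adjust -6): 135 + -6 = 129
  Event 6 (adjust +0): 129 + 0 = 129
  Event 7 (sale 3): sell min(3,129)=3. stock: 129 - 3 = 126. total_sold = 3
  Event 8 (restock 33): 126 + 33 = 159
  Event 9 (sale 7): sell min(7,159)=7. stock: 159 - 7 = 152. total_sold = 10
  Event 10 (restock 21): 152 + 21 = 173
  Event 11 (sale 14): sell min(14,173)=14. stock: 173 - 14 = 159. total_sold = 24
  Event 12 (return 4): 159 + 4 = 163
  Event 13 (restock 40): 163 + 40 = 203
  Event 14 (sale 5): sell min(5,203)=5. stock: 203 - 5 = 198. total_sold = 29
  Event 15 (return 6): 198 + 6 = 204
  Event 16 (restock 23): 204 + 23 = 227
Final: stock = 227, total_sold = 29

Checking against threshold 14:
  After event 1: stock=69 > 14
  After event 2: stock=103 > 14
  After event 3: stock=142 > 14
  After event 4: stock=135 > 14
  After event 5: stock=129 > 14
  After event 6: stock=129 > 14
  After event 7: stock=126 > 14
  After event 8: stock=159 > 14
  After event 9: stock=152 > 14
  After event 10: stock=173 > 14
  After event 11: stock=159 > 14
  After event 12: stock=163 > 14
  After event 13: stock=203 > 14
  After event 14: stock=198 > 14
  After event 15: stock=204 > 14
  After event 16: stock=227 > 14
Alert events: []. Count = 0

Answer: 0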